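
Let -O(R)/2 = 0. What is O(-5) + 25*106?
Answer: 2650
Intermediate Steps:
O(R) = 0 (O(R) = -2*0 = 0)
O(-5) + 25*106 = 0 + 25*106 = 0 + 2650 = 2650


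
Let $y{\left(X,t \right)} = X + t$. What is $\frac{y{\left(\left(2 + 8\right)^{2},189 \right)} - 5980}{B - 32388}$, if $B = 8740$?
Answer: $\frac{5691}{23648} \approx 0.24065$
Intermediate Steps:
$\frac{y{\left(\left(2 + 8\right)^{2},189 \right)} - 5980}{B - 32388} = \frac{\left(\left(2 + 8\right)^{2} + 189\right) - 5980}{8740 - 32388} = \frac{\left(10^{2} + 189\right) - 5980}{-23648} = \left(\left(100 + 189\right) - 5980\right) \left(- \frac{1}{23648}\right) = \left(289 - 5980\right) \left(- \frac{1}{23648}\right) = \left(-5691\right) \left(- \frac{1}{23648}\right) = \frac{5691}{23648}$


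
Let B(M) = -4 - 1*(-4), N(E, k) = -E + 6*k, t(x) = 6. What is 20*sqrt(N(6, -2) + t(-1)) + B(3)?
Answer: 40*I*sqrt(3) ≈ 69.282*I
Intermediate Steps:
B(M) = 0 (B(M) = -4 + 4 = 0)
20*sqrt(N(6, -2) + t(-1)) + B(3) = 20*sqrt((-1*6 + 6*(-2)) + 6) + 0 = 20*sqrt((-6 - 12) + 6) + 0 = 20*sqrt(-18 + 6) + 0 = 20*sqrt(-12) + 0 = 20*(2*I*sqrt(3)) + 0 = 40*I*sqrt(3) + 0 = 40*I*sqrt(3)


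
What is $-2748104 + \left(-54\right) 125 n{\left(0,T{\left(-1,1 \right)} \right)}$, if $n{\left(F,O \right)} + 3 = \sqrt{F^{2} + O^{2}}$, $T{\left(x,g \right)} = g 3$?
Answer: $-2748104$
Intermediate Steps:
$T{\left(x,g \right)} = 3 g$
$n{\left(F,O \right)} = -3 + \sqrt{F^{2} + O^{2}}$
$-2748104 + \left(-54\right) 125 n{\left(0,T{\left(-1,1 \right)} \right)} = -2748104 + \left(-54\right) 125 \left(-3 + \sqrt{0^{2} + \left(3 \cdot 1\right)^{2}}\right) = -2748104 - 6750 \left(-3 + \sqrt{0 + 3^{2}}\right) = -2748104 - 6750 \left(-3 + \sqrt{0 + 9}\right) = -2748104 - 6750 \left(-3 + \sqrt{9}\right) = -2748104 - 6750 \left(-3 + 3\right) = -2748104 - 0 = -2748104 + 0 = -2748104$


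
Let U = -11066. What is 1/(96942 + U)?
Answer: 1/85876 ≈ 1.1645e-5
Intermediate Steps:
1/(96942 + U) = 1/(96942 - 11066) = 1/85876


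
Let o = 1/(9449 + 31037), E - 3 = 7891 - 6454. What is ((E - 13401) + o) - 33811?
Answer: -1853125191/40486 ≈ -45772.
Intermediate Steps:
E = 1440 (E = 3 + (7891 - 6454) = 3 + 1437 = 1440)
o = 1/40486 ≈ 2.4700e-5
((E - 13401) + o) - 33811 = ((1440 - 13401) + 1/40486) - 33811 = (-11961 + 1/40486) - 33811 = -484253045/40486 - 33811 = -1853125191/40486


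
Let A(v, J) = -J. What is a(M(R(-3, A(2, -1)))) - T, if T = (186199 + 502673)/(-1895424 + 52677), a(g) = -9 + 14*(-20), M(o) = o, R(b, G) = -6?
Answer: -177288337/614249 ≈ -288.63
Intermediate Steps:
a(g) = -289 (a(g) = -9 - 280 = -289)
T = -229624/614249 (T = 688872/(-1842747) = 688872*(-1/1842747) = -229624/614249 ≈ -0.37383)
a(M(R(-3, A(2, -1)))) - T = -289 - 1*(-229624/614249) = -289 + 229624/614249 = -177288337/614249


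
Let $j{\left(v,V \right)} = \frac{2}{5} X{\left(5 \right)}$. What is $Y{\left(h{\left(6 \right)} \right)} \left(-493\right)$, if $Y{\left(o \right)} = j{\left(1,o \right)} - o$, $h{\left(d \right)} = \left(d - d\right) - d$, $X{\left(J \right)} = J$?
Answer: $-3944$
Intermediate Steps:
$h{\left(d \right)} = - d$ ($h{\left(d \right)} = 0 - d = - d$)
$j{\left(v,V \right)} = 2$ ($j{\left(v,V \right)} = \frac{2}{5} \cdot 5 = 2$)
$Y{\left(o \right)} = 2 - o$
$Y{\left(h{\left(6 \right)} \right)} \left(-493\right) = \left(2 - \left(-1\right) 6\right) \left(-493\right) = \left(2 - -6\right) \left(-493\right) = \left(2 + 6\right) \left(-493\right) = 8 \left(-493\right) = -3944$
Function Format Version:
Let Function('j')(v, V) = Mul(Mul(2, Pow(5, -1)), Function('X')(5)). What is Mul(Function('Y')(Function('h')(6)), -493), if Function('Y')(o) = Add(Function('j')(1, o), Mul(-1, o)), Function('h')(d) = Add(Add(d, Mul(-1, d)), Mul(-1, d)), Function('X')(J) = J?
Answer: -3944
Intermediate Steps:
Function('h')(d) = Mul(-1, d) (Function('h')(d) = Add(0, Mul(-1, d)) = Mul(-1, d))
Function('j')(v, V) = 2 (Function('j')(v, V) = Mul(Mul(2, Pow(5, -1)), 5) = Mul(Mul(2, Rational(1, 5)), 5) = Mul(Rational(2, 5), 5) = 2)
Function('Y')(o) = Add(2, Mul(-1, o))
Mul(Function('Y')(Function('h')(6)), -493) = Mul(Add(2, Mul(-1, Mul(-1, 6))), -493) = Mul(Add(2, Mul(-1, -6)), -493) = Mul(Add(2, 6), -493) = Mul(8, -493) = -3944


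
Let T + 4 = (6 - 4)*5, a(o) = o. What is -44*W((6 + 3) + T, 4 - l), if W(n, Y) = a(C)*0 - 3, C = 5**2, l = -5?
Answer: 132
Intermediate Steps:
C = 25
T = 6 (T = -4 + (6 - 4)*5 = -4 + 2*5 = -4 + 10 = 6)
W(n, Y) = -3 (W(n, Y) = 25*0 - 3 = 0 - 3 = -3)
-44*W((6 + 3) + T, 4 - l) = -44*(-3) = 132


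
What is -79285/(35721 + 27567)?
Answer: -79285/63288 ≈ -1.2528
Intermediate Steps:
-79285/(35721 + 27567) = -79285/63288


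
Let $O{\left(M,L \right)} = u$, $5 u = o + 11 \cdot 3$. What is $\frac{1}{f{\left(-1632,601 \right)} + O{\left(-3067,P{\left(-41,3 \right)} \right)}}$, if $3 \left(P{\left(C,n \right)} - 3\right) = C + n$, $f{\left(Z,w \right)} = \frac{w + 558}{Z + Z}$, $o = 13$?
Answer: $\frac{16320}{144349} \approx 0.11306$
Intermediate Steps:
$f{\left(Z,w \right)} = \frac{558 + w}{2 Z}$
$P{\left(C,n \right)} = 3 + \frac{C}{3} + \frac{n}{3}$ ($P{\left(C,n \right)} = 3 + \frac{C + n}{3} = 3 + \left(\frac{C}{3} + \frac{n}{3}\right) = 3 + \frac{C}{3} + \frac{n}{3}$)
$u = \frac{46}{5}$ ($u = \frac{13 + 11 \cdot 3}{5} = \frac{13 + 33}{5} = \frac{1}{5} \cdot 46 = \frac{46}{5} \approx 9.2$)
$O{\left(M,L \right)} = \frac{46}{5}$
$\frac{1}{f{\left(-1632,601 \right)} + O{\left(-3067,P{\left(-41,3 \right)} \right)}} = \frac{1}{\frac{558 + 601}{2 \left(-1632\right)} + \frac{46}{5}} = \frac{1}{\frac{1}{2} \left(- \frac{1}{1632}\right) 1159 + \frac{46}{5}} = \frac{1}{- \frac{1159}{3264} + \frac{46}{5}} = \frac{1}{\frac{144349}{16320}} = \frac{16320}{144349}$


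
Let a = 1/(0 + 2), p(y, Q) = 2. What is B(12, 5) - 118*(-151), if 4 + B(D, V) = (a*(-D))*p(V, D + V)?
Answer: 17802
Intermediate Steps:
a = ½ (a = 1/2 = ½ ≈ 0.50000)
B(D, V) = -4 - D (B(D, V) = -4 + ((-D)/2)*2 = -4 - D/2*2 = -4 - D)
B(12, 5) - 118*(-151) = (-4 - 1*12) - 118*(-151) = (-4 - 12) + 17818 = -16 + 17818 = 17802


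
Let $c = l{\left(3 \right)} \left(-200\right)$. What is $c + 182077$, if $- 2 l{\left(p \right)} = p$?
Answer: $182377$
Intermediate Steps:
$l{\left(p \right)} = - \frac{p}{2}$
$c = 300$ ($c = \left(- \frac{1}{2}\right) 3 \left(-200\right) = \left(- \frac{3}{2}\right) \left(-200\right) = 300$)
$c + 182077 = 300 + 182077 = 182377$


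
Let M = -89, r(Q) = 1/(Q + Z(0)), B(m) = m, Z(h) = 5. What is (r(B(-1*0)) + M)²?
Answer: 197136/25 ≈ 7885.4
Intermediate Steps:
r(Q) = 1/(5 + Q) (r(Q) = 1/(Q + 5) = 1/(5 + Q))
(r(B(-1*0)) + M)² = (1/(5 - 1*0) - 89)² = (1/(5 + 0) - 89)² = (1/5 - 89)² = (⅕ - 89)² = (-444/5)² = 197136/25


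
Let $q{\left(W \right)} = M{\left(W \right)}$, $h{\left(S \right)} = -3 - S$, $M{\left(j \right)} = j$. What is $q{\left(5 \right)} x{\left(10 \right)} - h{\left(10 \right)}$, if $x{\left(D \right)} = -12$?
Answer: $-47$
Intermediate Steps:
$q{\left(W \right)} = W$
$q{\left(5 \right)} x{\left(10 \right)} - h{\left(10 \right)} = 5 \left(-12\right) - \left(-3 - 10\right) = -60 - \left(-3 - 10\right) = -60 - -13 = -60 + 13 = -47$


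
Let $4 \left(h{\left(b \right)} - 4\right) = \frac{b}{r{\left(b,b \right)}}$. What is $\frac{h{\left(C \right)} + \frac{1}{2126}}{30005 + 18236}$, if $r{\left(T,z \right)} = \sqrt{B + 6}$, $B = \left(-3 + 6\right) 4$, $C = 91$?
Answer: $\frac{8505}{102560366} + \frac{91 \sqrt{2}}{1157784} \approx 0.00019408$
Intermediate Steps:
$B = 12$ ($B = 3 \cdot 4 = 12$)
$r{\left(T,z \right)} = 3 \sqrt{2}$ ($r{\left(T,z \right)} = \sqrt{12 + 6} = \sqrt{18} = 3 \sqrt{2}$)
$h{\left(b \right)} = 4 + \frac{b \sqrt{2}}{24}$ ($h{\left(b \right)} = 4 + \frac{b \frac{1}{3 \sqrt{2}}}{4} = 4 + \frac{b \frac{\sqrt{2}}{6}}{4} = 4 + \frac{\frac{1}{6} b \sqrt{2}}{4} = 4 + \frac{b \sqrt{2}}{24}$)
$\frac{h{\left(C \right)} + \frac{1}{2126}}{30005 + 18236} = \frac{\left(4 + \frac{1}{24} \cdot 91 \sqrt{2}\right) + \frac{1}{2126}}{30005 + 18236} = \frac{\left(4 + \frac{91 \sqrt{2}}{24}\right) + \frac{1}{2126}}{48241} = \left(\frac{8505}{2126} + \frac{91 \sqrt{2}}{24}\right) \frac{1}{48241} = \frac{8505}{102560366} + \frac{91 \sqrt{2}}{1157784}$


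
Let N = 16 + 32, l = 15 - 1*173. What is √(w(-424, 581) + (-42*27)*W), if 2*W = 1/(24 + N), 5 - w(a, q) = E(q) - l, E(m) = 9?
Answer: 3*I*√302/4 ≈ 13.034*I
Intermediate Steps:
l = -158 (l = 15 - 173 = -158)
N = 48
w(a, q) = -162 (w(a, q) = 5 - (9 - 1*(-158)) = 5 - (9 + 158) = 5 - 1*167 = 5 - 167 = -162)
W = 1/144 (W = 1/(2*(24 + 48)) = (½)/72 = (½)*(1/72) = 1/144 ≈ 0.0069444)
√(w(-424, 581) + (-42*27)*W) = √(-162 - 42*27*(1/144)) = √(-162 - 1134*1/144) = √(-162 - 63/8) = √(-1359/8) = 3*I*√302/4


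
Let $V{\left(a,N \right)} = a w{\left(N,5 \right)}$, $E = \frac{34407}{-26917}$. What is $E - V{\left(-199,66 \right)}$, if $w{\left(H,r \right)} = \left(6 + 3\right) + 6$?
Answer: $\frac{80312838}{26917} \approx 2983.7$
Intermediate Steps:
$w{\left(H,r \right)} = 15$ ($w{\left(H,r \right)} = 9 + 6 = 15$)
$E = - \frac{34407}{26917}$ ($E = 34407 \left(- \frac{1}{26917}\right) = - \frac{34407}{26917} \approx -1.2783$)
$V{\left(a,N \right)} = 15 a$ ($V{\left(a,N \right)} = a 15 = 15 a$)
$E - V{\left(-199,66 \right)} = - \frac{34407}{26917} - 15 \left(-199\right) = - \frac{34407}{26917} - -2985 = - \frac{34407}{26917} + 2985 = \frac{80312838}{26917}$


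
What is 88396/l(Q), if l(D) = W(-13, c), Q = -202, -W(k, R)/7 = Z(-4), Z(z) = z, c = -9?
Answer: 3157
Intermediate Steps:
W(k, R) = 28 (W(k, R) = -7*(-4) = 28)
l(D) = 28
88396/l(Q) = 88396/28 = 88396*(1/28) = 3157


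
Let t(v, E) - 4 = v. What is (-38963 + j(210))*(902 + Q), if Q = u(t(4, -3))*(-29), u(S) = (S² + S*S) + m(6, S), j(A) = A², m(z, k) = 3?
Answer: -14881889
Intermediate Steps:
t(v, E) = 4 + v
u(S) = 3 + 2*S² (u(S) = (S² + S*S) + 3 = (S² + S²) + 3 = 2*S² + 3 = 3 + 2*S²)
Q = -3799 (Q = (3 + 2*(4 + 4)²)*(-29) = (3 + 2*8²)*(-29) = (3 + 2*64)*(-29) = (3 + 128)*(-29) = 131*(-29) = -3799)
(-38963 + j(210))*(902 + Q) = (-38963 + 210²)*(902 - 3799) = (-38963 + 44100)*(-2897) = 5137*(-2897) = -14881889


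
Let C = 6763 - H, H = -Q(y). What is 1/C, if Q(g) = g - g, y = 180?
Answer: 1/6763 ≈ 0.00014786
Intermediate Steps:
Q(g) = 0
H = 0 (H = -1*0 = 0)
C = 6763 (C = 6763 - 1*0 = 6763 + 0 = 6763)
1/C = 1/6763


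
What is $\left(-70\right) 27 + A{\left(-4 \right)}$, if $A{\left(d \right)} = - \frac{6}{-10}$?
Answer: $- \frac{9447}{5} \approx -1889.4$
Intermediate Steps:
$A{\left(d \right)} = \frac{3}{5}$ ($A{\left(d \right)} = \left(-6\right) \left(- \frac{1}{10}\right) = \frac{3}{5}$)
$\left(-70\right) 27 + A{\left(-4 \right)} = \left(-70\right) 27 + \frac{3}{5} = -1890 + \frac{3}{5} = - \frac{9447}{5}$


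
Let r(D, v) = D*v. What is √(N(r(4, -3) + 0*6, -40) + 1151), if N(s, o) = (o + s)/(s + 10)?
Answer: √1177 ≈ 34.307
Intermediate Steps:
N(s, o) = (o + s)/(10 + s)
√(N(r(4, -3) + 0*6, -40) + 1151) = √((-40 + (4*(-3) + 0*6))/(10 + (4*(-3) + 0*6)) + 1151) = √((-40 + (-12 + 0))/(10 + (-12 + 0)) + 1151) = √((-40 - 12)/(10 - 12) + 1151) = √(-52/(-2) + 1151) = √(-½*(-52) + 1151) = √(26 + 1151) = √1177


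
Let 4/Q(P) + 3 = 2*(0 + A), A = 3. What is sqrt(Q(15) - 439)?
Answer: I*sqrt(3939)/3 ≈ 20.92*I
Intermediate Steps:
Q(P) = 4/3 (Q(P) = 4/(-3 + 2*(0 + 3)) = 4/(-3 + 2*3) = 4/(-3 + 6) = 4/3)
sqrt(Q(15) - 439) = sqrt(4/3 - 439) = sqrt(-1313/3) = I*sqrt(3939)/3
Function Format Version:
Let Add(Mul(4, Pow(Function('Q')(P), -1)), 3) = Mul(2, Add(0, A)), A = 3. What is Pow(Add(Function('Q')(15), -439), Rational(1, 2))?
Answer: Mul(Rational(1, 3), I, Pow(3939, Rational(1, 2))) ≈ Mul(20.920, I)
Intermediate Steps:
Function('Q')(P) = Rational(4, 3) (Function('Q')(P) = Mul(4, Pow(Add(-3, Mul(2, Add(0, 3))), -1)) = Mul(4, Pow(Add(-3, Mul(2, 3)), -1)) = Mul(4, Pow(Add(-3, 6), -1)) = Mul(4, Pow(3, -1)) = Mul(4, Rational(1, 3)) = Rational(4, 3))
Pow(Add(Function('Q')(15), -439), Rational(1, 2)) = Pow(Add(Rational(4, 3), -439), Rational(1, 2)) = Pow(Rational(-1313, 3), Rational(1, 2)) = Mul(Rational(1, 3), I, Pow(3939, Rational(1, 2)))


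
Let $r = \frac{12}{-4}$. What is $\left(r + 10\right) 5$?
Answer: $35$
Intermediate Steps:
$r = -3$ ($r = 12 \left(- \frac{1}{4}\right) = -3$)
$\left(r + 10\right) 5 = \left(-3 + 10\right) 5 = 7 \cdot 5 = 35$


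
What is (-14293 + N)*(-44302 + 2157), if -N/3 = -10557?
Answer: -732395810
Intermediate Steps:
N = 31671 (N = -3*(-10557) = 31671)
(-14293 + N)*(-44302 + 2157) = (-14293 + 31671)*(-44302 + 2157) = 17378*(-42145) = -732395810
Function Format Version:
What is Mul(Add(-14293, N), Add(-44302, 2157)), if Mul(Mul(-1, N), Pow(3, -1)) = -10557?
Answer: -732395810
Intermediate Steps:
N = 31671 (N = Mul(-3, -10557) = 31671)
Mul(Add(-14293, N), Add(-44302, 2157)) = Mul(Add(-14293, 31671), Add(-44302, 2157)) = Mul(17378, -42145) = -732395810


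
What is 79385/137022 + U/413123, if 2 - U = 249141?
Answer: -1341754703/56606939706 ≈ -0.023703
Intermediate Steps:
U = -249139 (U = 2 - 1*249141 = 2 - 249141 = -249139)
79385/137022 + U/413123 = 79385/137022 - 249139/413123 = -1341754703/56606939706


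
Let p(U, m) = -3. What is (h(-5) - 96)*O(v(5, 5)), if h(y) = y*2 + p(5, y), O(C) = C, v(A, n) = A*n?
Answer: -2725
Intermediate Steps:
h(y) = -3 + 2*y (h(y) = y*2 - 3 = 2*y - 3 = -3 + 2*y)
(h(-5) - 96)*O(v(5, 5)) = ((-3 + 2*(-5)) - 96)*(5*5) = ((-3 - 10) - 96)*25 = (-13 - 96)*25 = -109*25 = -2725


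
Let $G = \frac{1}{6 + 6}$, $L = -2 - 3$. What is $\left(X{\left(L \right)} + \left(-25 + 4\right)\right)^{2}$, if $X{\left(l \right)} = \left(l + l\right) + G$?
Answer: $\frac{137641}{144} \approx 955.84$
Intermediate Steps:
$L = -5$ ($L = -2 - 3 = -5$)
$G = \frac{1}{12} \approx 0.083333$
$X{\left(l \right)} = \frac{1}{12} + 2 l$ ($X{\left(l \right)} = \left(l + l\right) + \frac{1}{12} = 2 l + \frac{1}{12} = \frac{1}{12} + 2 l$)
$\left(X{\left(L \right)} + \left(-25 + 4\right)\right)^{2} = \left(\left(\frac{1}{12} + 2 \left(-5\right)\right) + \left(-25 + 4\right)\right)^{2} = \left(\left(\frac{1}{12} - 10\right) - 21\right)^{2} = \left(- \frac{119}{12} - 21\right)^{2} = \left(- \frac{371}{12}\right)^{2} = \frac{137641}{144}$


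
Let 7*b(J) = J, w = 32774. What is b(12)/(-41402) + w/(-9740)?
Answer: -2374620229/705697090 ≈ -3.3649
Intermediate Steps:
b(J) = J/7
b(12)/(-41402) + w/(-9740) = ((⅐)*12)/(-41402) + 32774/(-9740) = (12/7)*(-1/41402) + 32774*(-1/9740) = -6/144907 - 16387/4870 = -2374620229/705697090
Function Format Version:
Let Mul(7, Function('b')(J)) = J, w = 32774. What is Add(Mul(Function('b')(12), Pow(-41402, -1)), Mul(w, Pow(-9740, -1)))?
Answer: Rational(-2374620229, 705697090) ≈ -3.3649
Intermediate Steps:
Function('b')(J) = Mul(Rational(1, 7), J)
Add(Mul(Function('b')(12), Pow(-41402, -1)), Mul(w, Pow(-9740, -1))) = Add(Mul(Mul(Rational(1, 7), 12), Pow(-41402, -1)), Mul(32774, Pow(-9740, -1))) = Add(Mul(Rational(12, 7), Rational(-1, 41402)), Mul(32774, Rational(-1, 9740))) = Add(Rational(-6, 144907), Rational(-16387, 4870)) = Rational(-2374620229, 705697090)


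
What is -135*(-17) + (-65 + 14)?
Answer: 2244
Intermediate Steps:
-135*(-17) + (-65 + 14) = 2295 - 51 = 2244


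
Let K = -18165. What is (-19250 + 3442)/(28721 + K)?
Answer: -304/203 ≈ -1.4975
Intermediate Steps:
(-19250 + 3442)/(28721 + K) = (-19250 + 3442)/(28721 - 18165) = -15808/10556 = -15808*1/10556 = -304/203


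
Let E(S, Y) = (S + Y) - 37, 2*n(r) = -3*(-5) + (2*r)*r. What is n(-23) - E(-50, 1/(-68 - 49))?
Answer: 145901/234 ≈ 623.51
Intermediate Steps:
n(r) = 15/2 + r² (n(r) = (-3*(-5) + (2*r)*r)/2 = (15 + 2*r²)/2 = 15/2 + r²)
E(S, Y) = -37 + S + Y
n(-23) - E(-50, 1/(-68 - 49)) = (15/2 + (-23)²) - (-37 - 50 + 1/(-68 - 49)) = (15/2 + 529) - (-37 - 50 + 1/(-117)) = 1073/2 - (-37 - 50 - 1/117) = 1073/2 - 1*(-10180/117) = 1073/2 + 10180/117 = 145901/234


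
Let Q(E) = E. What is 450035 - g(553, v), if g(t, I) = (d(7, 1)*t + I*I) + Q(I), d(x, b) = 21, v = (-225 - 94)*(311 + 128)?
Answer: -19610903218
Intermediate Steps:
v = -140041 (v = -319*439 = -140041)
g(t, I) = I + I² + 21*t (g(t, I) = (21*t + I*I) + I = (21*t + I²) + I = (I² + 21*t) + I = I + I² + 21*t)
450035 - g(553, v) = 450035 - (-140041 + (-140041)² + 21*553) = 450035 - (-140041 + 19611481681 + 11613) = 450035 - 1*19611353253 = 450035 - 19611353253 = -19610903218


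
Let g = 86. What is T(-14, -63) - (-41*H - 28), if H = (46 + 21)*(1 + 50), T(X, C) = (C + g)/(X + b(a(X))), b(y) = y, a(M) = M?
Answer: 3923477/28 ≈ 1.4012e+5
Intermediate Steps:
T(X, C) = (86 + C)/(2*X) (T(X, C) = (C + 86)/(X + X) = (86 + C)/((2*X)) = (86 + C)*(1/(2*X)) = (86 + C)/(2*X))
H = 3417 (H = 67*51 = 3417)
T(-14, -63) - (-41*H - 28) = (½)*(86 - 63)/(-14) - (-41*3417 - 28) = (½)*(-1/14)*23 - (-140097 - 28) = -23/28 - 1*(-140125) = -23/28 + 140125 = 3923477/28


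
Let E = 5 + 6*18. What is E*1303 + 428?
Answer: 147667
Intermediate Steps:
E = 113 (E = 5 + 108 = 113)
E*1303 + 428 = 113*1303 + 428 = 147239 + 428 = 147667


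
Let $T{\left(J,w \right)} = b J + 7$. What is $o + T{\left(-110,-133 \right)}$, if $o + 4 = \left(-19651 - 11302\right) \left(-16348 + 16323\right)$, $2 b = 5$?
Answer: $773553$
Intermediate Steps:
$b = \frac{5}{2}$ ($b = \frac{1}{2} \cdot 5 = \frac{5}{2} \approx 2.5$)
$T{\left(J,w \right)} = 7 + \frac{5 J}{2}$ ($T{\left(J,w \right)} = \frac{5 J}{2} + 7 = 7 + \frac{5 J}{2}$)
$o = 773821$ ($o = -4 + \left(-19651 - 11302\right) \left(-16348 + 16323\right) = -4 - -773825 = -4 + 773825 = 773821$)
$o + T{\left(-110,-133 \right)} = 773821 + \left(7 + \frac{5}{2} \left(-110\right)\right) = 773821 + \left(7 - 275\right) = 773821 - 268 = 773553$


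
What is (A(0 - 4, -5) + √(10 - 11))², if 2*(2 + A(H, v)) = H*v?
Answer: (8 + I)² ≈ 63.0 + 16.0*I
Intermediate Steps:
A(H, v) = -2 + H*v/2 (A(H, v) = -2 + (H*v)/2 = -2 + H*v/2)
(A(0 - 4, -5) + √(10 - 11))² = ((-2 + (½)*(0 - 4)*(-5)) + √(10 - 11))² = ((-2 + (½)*(-4)*(-5)) + √(-1))² = ((-2 + 10) + I)² = (8 + I)²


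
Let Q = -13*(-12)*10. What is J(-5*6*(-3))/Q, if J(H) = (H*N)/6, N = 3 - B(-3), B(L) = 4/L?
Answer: 1/24 ≈ 0.041667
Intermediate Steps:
N = 13/3 (N = 3 - 4/(-3) = 3 - 4*(-1)/3 = 3 - 1*(-4/3) = 3 + 4/3 = 13/3 ≈ 4.3333)
Q = 1560 (Q = 156*10 = 1560)
J(H) = 13*H/18 (J(H) = (H*(13/3))/6 = (13*H/3)*(1/6) = 13*H/18)
J(-5*6*(-3))/Q = (13*(-5*6*(-3))/18)/1560 = (13*(-30*(-3))/18)*(1/1560) = ((13/18)*90)*(1/1560) = 65*(1/1560) = 1/24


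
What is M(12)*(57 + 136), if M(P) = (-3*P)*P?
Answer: -83376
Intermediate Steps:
M(P) = -3*P²
M(12)*(57 + 136) = (-3*12²)*(57 + 136) = -3*144*193 = -432*193 = -83376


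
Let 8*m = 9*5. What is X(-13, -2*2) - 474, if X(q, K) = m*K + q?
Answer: -1019/2 ≈ -509.50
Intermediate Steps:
m = 45/8 (m = (9*5)/8 = (1/8)*45 = 45/8 ≈ 5.6250)
X(q, K) = q + 45*K/8 (X(q, K) = 45*K/8 + q = q + 45*K/8)
X(-13, -2*2) - 474 = (-13 + 45*(-2*2)/8) - 474 = (-13 + (45/8)*(-4)) - 474 = (-13 - 45/2) - 474 = -71/2 - 474 = -1019/2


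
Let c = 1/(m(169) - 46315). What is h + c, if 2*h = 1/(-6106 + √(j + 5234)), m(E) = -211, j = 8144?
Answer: -44828434/433504353327 - √13378/74539716 ≈ -0.00010496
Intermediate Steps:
h = 1/(2*(-6106 + √13378)) (h = 1/(2*(-6106 + √(8144 + 5234))) = 1/(2*(-6106 + √13378)) ≈ -8.3468e-5)
c = -1/46526 (c = 1/(-211 - 46315) = 1/(-46526) = -1/46526 ≈ -2.1493e-5)
h + c = (-3053/37269858 - √13378/74539716) - 1/46526 = -44828434/433504353327 - √13378/74539716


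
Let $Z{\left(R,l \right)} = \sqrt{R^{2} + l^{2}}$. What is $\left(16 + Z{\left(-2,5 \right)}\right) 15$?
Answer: $240 + 15 \sqrt{29} \approx 320.78$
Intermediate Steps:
$\left(16 + Z{\left(-2,5 \right)}\right) 15 = \left(16 + \sqrt{\left(-2\right)^{2} + 5^{2}}\right) 15 = \left(16 + \sqrt{4 + 25}\right) 15 = \left(16 + \sqrt{29}\right) 15 = 240 + 15 \sqrt{29}$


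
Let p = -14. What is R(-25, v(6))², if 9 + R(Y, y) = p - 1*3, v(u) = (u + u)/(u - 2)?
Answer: 676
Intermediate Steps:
v(u) = 2*u/(-2 + u) (v(u) = (2*u)/(-2 + u) = 2*u/(-2 + u))
R(Y, y) = -26 (R(Y, y) = -9 + (-14 - 1*3) = -9 + (-14 - 3) = -9 - 17 = -26)
R(-25, v(6))² = (-26)² = 676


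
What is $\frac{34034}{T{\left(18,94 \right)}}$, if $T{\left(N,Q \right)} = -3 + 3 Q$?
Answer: $\frac{34034}{279} \approx 121.99$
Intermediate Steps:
$\frac{34034}{T{\left(18,94 \right)}} = \frac{34034}{-3 + 3 \cdot 94} = \frac{34034}{-3 + 282} = \frac{34034}{279}$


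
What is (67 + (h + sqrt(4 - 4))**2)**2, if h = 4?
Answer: 6889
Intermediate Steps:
(67 + (h + sqrt(4 - 4))**2)**2 = (67 + (4 + sqrt(4 - 4))**2)**2 = (67 + (4 + sqrt(0))**2)**2 = (67 + (4 + 0)**2)**2 = (67 + 4**2)**2 = (67 + 16)**2 = 83**2 = 6889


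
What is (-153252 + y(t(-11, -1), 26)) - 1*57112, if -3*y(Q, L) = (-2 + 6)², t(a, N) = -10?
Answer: -631108/3 ≈ -2.1037e+5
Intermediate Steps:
y(Q, L) = -16/3 (y(Q, L) = -(-2 + 6)²/3 = -⅓*4² = -⅓*16 = -16/3)
(-153252 + y(t(-11, -1), 26)) - 1*57112 = (-153252 - 16/3) - 1*57112 = -459772/3 - 57112 = -631108/3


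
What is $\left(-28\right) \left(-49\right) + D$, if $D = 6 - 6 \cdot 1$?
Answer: $1372$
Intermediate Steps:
$D = 0$ ($D = 6 - 6 = 0$)
$\left(-28\right) \left(-49\right) + D = \left(-28\right) \left(-49\right) + 0 = 1372 + 0 = 1372$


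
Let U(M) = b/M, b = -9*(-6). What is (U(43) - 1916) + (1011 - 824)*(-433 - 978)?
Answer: -11428185/43 ≈ -2.6577e+5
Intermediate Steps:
b = 54
U(M) = 54/M
(U(43) - 1916) + (1011 - 824)*(-433 - 978) = (54/43 - 1916) + (1011 - 824)*(-433 - 978) = (54*(1/43) - 1916) + 187*(-1411) = (54/43 - 1916) - 263857 = -82334/43 - 263857 = -11428185/43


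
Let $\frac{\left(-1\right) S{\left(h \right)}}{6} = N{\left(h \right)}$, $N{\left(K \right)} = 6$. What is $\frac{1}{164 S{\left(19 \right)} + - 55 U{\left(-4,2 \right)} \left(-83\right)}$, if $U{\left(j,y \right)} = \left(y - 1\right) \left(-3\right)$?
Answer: $- \frac{1}{19599} \approx -5.1023 \cdot 10^{-5}$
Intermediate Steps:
$S{\left(h \right)} = -36$ ($S{\left(h \right)} = \left(-6\right) 6 = -36$)
$U{\left(j,y \right)} = 3 - 3 y$ ($U{\left(j,y \right)} = \left(-1 + y\right) \left(-3\right) = 3 - 3 y$)
$\frac{1}{164 S{\left(19 \right)} + - 55 U{\left(-4,2 \right)} \left(-83\right)} = \frac{1}{164 \left(-36\right) + - 55 \left(3 - 6\right) \left(-83\right)} = \frac{1}{-5904 + - 55 \left(3 - 6\right) \left(-83\right)} = \frac{1}{-5904 + \left(-55\right) \left(-3\right) \left(-83\right)} = \frac{1}{-5904 + 165 \left(-83\right)} = \frac{1}{-5904 - 13695} = \frac{1}{-19599} = - \frac{1}{19599}$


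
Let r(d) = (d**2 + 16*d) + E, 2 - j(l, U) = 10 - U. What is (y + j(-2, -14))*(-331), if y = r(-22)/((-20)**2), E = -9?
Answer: 2872087/400 ≈ 7180.2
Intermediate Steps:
j(l, U) = -8 + U (j(l, U) = 2 - (10 - U) = 2 + (-10 + U) = -8 + U)
r(d) = -9 + d**2 + 16*d (r(d) = (d**2 + 16*d) - 9 = -9 + d**2 + 16*d)
y = 123/400 (y = (-9 + (-22)**2 + 16*(-22))/((-20)**2) = (-9 + 484 - 352)/400 = 123*(1/400) = 123/400 ≈ 0.30750)
(y + j(-2, -14))*(-331) = (123/400 + (-8 - 14))*(-331) = (123/400 - 22)*(-331) = -8677/400*(-331) = 2872087/400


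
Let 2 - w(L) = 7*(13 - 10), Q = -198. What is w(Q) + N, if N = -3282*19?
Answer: -62377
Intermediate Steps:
N = -62358
w(L) = -19 (w(L) = 2 - 7*(13 - 10) = 2 - 7*3 = 2 - 1*21 = 2 - 21 = -19)
w(Q) + N = -19 - 62358 = -62377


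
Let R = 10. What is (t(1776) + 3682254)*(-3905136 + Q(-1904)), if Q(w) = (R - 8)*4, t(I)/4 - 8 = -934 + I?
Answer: -14392950633712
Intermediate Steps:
t(I) = -3704 + 4*I (t(I) = 32 + 4*(-934 + I) = 32 + (-3736 + 4*I) = -3704 + 4*I)
Q(w) = 8 (Q(w) = (10 - 8)*4 = 2*4 = 8)
(t(1776) + 3682254)*(-3905136 + Q(-1904)) = ((-3704 + 4*1776) + 3682254)*(-3905136 + 8) = ((-3704 + 7104) + 3682254)*(-3905128) = (3400 + 3682254)*(-3905128) = 3685654*(-3905128) = -14392950633712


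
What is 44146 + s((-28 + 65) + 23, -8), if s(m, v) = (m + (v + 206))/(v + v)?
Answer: 353039/8 ≈ 44130.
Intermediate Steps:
s(m, v) = (206 + m + v)/(2*v) (s(m, v) = (m + (206 + v))/((2*v)) = (206 + m + v)*(1/(2*v)) = (206 + m + v)/(2*v))
44146 + s((-28 + 65) + 23, -8) = 44146 + (½)*(206 + ((-28 + 65) + 23) - 8)/(-8) = 44146 + (½)*(-⅛)*(206 + (37 + 23) - 8) = 44146 + (½)*(-⅛)*(206 + 60 - 8) = 44146 + (½)*(-⅛)*258 = 44146 - 129/8 = 353039/8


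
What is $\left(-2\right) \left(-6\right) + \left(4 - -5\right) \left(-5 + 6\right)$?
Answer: $21$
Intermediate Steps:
$\left(-2\right) \left(-6\right) + \left(4 - -5\right) \left(-5 + 6\right) = 12 + \left(4 + 5\right) 1 = 12 + 9 \cdot 1 = 12 + 9 = 21$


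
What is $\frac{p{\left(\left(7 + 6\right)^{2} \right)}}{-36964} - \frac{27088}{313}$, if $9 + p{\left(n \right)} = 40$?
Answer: $- \frac{1001290535}{11569732} \approx -86.544$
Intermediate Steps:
$p{\left(n \right)} = 31$ ($p{\left(n \right)} = -9 + 40 = 31$)
$\frac{p{\left(\left(7 + 6\right)^{2} \right)}}{-36964} - \frac{27088}{313} = \frac{31}{-36964} - \frac{27088}{313} = 31 \left(- \frac{1}{36964}\right) - \frac{27088}{313} = - \frac{31}{36964} - \frac{27088}{313} = - \frac{1001290535}{11569732}$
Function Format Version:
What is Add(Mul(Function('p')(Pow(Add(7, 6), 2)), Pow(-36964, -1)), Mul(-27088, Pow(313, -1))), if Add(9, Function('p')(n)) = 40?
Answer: Rational(-1001290535, 11569732) ≈ -86.544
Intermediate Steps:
Function('p')(n) = 31 (Function('p')(n) = Add(-9, 40) = 31)
Add(Mul(Function('p')(Pow(Add(7, 6), 2)), Pow(-36964, -1)), Mul(-27088, Pow(313, -1))) = Add(Mul(31, Pow(-36964, -1)), Mul(-27088, Pow(313, -1))) = Add(Mul(31, Rational(-1, 36964)), Mul(-27088, Rational(1, 313))) = Add(Rational(-31, 36964), Rational(-27088, 313)) = Rational(-1001290535, 11569732)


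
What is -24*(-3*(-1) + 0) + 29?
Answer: -43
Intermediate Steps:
-24*(-3*(-1) + 0) + 29 = -24*(3 + 0) + 29 = -24*3 + 29 = -72 + 29 = -43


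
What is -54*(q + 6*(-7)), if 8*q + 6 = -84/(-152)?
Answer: 350325/152 ≈ 2304.8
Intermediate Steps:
q = -207/304 (q = -¾ + (-84/(-152))/8 = -¾ + (-84*(-1/152))/8 = -¾ + (⅛)*(21/38) = -¾ + 21/304 = -207/304 ≈ -0.68092)
-54*(q + 6*(-7)) = -54*(-207/304 + 6*(-7)) = -54*(-207/304 - 42) = -54*(-12975/304) = 350325/152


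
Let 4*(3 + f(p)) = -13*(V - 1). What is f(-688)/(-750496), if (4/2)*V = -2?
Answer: -7/1500992 ≈ -4.6636e-6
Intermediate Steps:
V = -1 (V = (1/2)*(-2) = -1)
f(p) = 7/2 (f(p) = -3 + (-13*(-1 - 1))/4 = -3 + (-13*(-2))/4 = -3 + (1/4)*26 = -3 + 13/2 = 7/2)
f(-688)/(-750496) = (7/2)/(-750496) = (7/2)*(-1/750496) = -7/1500992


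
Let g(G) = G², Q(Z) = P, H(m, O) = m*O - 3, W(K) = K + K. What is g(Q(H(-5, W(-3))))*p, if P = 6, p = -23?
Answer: -828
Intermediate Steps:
W(K) = 2*K
H(m, O) = -3 + O*m (H(m, O) = O*m - 3 = -3 + O*m)
Q(Z) = 6
g(Q(H(-5, W(-3))))*p = 6²*(-23) = 36*(-23) = -828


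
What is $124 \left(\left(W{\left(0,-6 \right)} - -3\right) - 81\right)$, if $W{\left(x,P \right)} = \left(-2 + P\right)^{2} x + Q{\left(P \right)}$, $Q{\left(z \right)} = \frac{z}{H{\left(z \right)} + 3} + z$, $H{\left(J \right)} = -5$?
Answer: $-10044$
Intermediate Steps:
$Q{\left(z \right)} = \frac{z}{2}$ ($Q{\left(z \right)} = \frac{z}{-5 + 3} + z = \frac{z}{-2} + z = - \frac{z}{2} + z = \frac{z}{2}$)
$W{\left(x,P \right)} = \frac{P}{2} + x \left(-2 + P\right)^{2}$ ($W{\left(x,P \right)} = \left(-2 + P\right)^{2} x + \frac{P}{2} = x \left(-2 + P\right)^{2} + \frac{P}{2} = \frac{P}{2} + x \left(-2 + P\right)^{2}$)
$124 \left(\left(W{\left(0,-6 \right)} - -3\right) - 81\right) = 124 \left(\left(\left(\frac{1}{2} \left(-6\right) + 0 \left(-2 - 6\right)^{2}\right) - -3\right) - 81\right) = 124 \left(\left(\left(-3 + 0 \left(-8\right)^{2}\right) + 3\right) - 81\right) = 124 \left(\left(\left(-3 + 0 \cdot 64\right) + 3\right) - 81\right) = 124 \left(\left(\left(-3 + 0\right) + 3\right) - 81\right) = 124 \left(\left(-3 + 3\right) - 81\right) = 124 \left(0 - 81\right) = 124 \left(-81\right) = -10044$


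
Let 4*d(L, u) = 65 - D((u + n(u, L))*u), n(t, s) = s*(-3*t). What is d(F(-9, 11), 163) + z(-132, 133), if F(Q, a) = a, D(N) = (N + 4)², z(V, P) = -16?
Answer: -722846841615/4 ≈ -1.8071e+11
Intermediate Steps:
n(t, s) = -3*s*t
D(N) = (4 + N)²
d(L, u) = 65/4 - (4 + u*(u - 3*L*u))²/4 (d(L, u) = (65 - (4 + (u - 3*L*u)*u)²)/4 = (65 - (4 + u*(u - 3*L*u))²)/4 = 65/4 - (4 + u*(u - 3*L*u))²/4)
d(F(-9, 11), 163) + z(-132, 133) = (65/4 - (-4 + 163²*(-1 + 3*11))²/4) - 16 = (65/4 - (-4 + 26569*(-1 + 33))²/4) - 16 = (65/4 - (-4 + 26569*32)²/4) - 16 = (65/4 - (-4 + 850208)²/4) - 16 = (65/4 - ¼*850204²) - 16 = (65/4 - ¼*722846841616) - 16 = (65/4 - 180711710404) - 16 = -722846841551/4 - 16 = -722846841615/4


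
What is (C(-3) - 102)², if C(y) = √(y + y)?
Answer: (102 - I*√6)² ≈ 10398.0 - 499.7*I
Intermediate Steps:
C(y) = √2*√y (C(y) = √(2*y) = √2*√y)
(C(-3) - 102)² = (√2*√(-3) - 102)² = (√2*(I*√3) - 102)² = (I*√6 - 102)² = (-102 + I*√6)²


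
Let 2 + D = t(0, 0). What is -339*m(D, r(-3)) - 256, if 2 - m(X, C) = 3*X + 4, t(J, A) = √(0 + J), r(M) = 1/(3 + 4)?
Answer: -1612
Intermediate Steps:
r(M) = ⅐ (r(M) = 1/7 = ⅐)
t(J, A) = √J
D = -2 (D = -2 + √0 = -2 + 0 = -2)
m(X, C) = -2 - 3*X (m(X, C) = 2 - (3*X + 4) = 2 - (4 + 3*X) = 2 + (-4 - 3*X) = -2 - 3*X)
-339*m(D, r(-3)) - 256 = -339*(-2 - 3*(-2)) - 256 = -339*(-2 + 6) - 256 = -339*4 - 256 = -1356 - 256 = -1612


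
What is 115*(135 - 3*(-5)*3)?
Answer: 20700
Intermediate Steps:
115*(135 - 3*(-5)*3) = 115*(135 + 15*3) = 115*(135 + 45) = 115*180 = 20700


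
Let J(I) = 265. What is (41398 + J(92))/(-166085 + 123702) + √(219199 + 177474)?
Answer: -41663/42383 + √396673 ≈ 628.84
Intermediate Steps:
(41398 + J(92))/(-166085 + 123702) + √(219199 + 177474) = (41398 + 265)/(-166085 + 123702) + √(219199 + 177474) = 41663/(-42383) + √396673 = 41663*(-1/42383) + √396673 = -41663/42383 + √396673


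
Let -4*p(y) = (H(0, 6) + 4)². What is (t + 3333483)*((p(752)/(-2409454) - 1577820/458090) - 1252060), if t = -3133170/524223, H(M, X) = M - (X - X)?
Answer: -13416425364300790615856505396/3214496943062321 ≈ -4.1737e+12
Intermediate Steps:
H(M, X) = M (H(M, X) = M - 1*0 = M + 0 = M)
p(y) = -4 (p(y) = -(0 + 4)²/4 = -¼*4² = -¼*16 = -4)
t = -348130/58247 (t = -3133170*1/524223 = -348130/58247 ≈ -5.9768)
(t + 3333483)*((p(752)/(-2409454) - 1577820/458090) - 1252060) = (-348130/58247 + 3333483)*((-4/(-2409454) - 1577820/458090) - 1252060) = 194165036171*((-4*(-1/2409454) - 1577820*1/458090) - 1252060)/58247 = 194165036171*((2/1204727 - 157782/45809) - 1252060)/58247 = 194165036171*(-190084143896/55187339143 - 1252060)/58247 = (194165036171/58247)*(-69098049931528476/55187339143) = -13416425364300790615856505396/3214496943062321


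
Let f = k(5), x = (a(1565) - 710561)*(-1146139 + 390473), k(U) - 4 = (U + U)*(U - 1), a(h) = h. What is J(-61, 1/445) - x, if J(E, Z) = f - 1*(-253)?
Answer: -535764171039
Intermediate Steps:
k(U) = 4 + 2*U*(-1 + U) (k(U) = 4 + (U + U)*(U - 1) = 4 + (2*U)*(-1 + U) = 4 + 2*U*(-1 + U))
x = 535764171336 (x = (1565 - 710561)*(-1146139 + 390473) = -708996*(-755666) = 535764171336)
f = 44 (f = 4 - 2*5 + 2*5² = 4 - 10 + 2*25 = 4 - 10 + 50 = 44)
J(E, Z) = 297 (J(E, Z) = 44 - 1*(-253) = 44 + 253 = 297)
J(-61, 1/445) - x = 297 - 1*535764171336 = 297 - 535764171336 = -535764171039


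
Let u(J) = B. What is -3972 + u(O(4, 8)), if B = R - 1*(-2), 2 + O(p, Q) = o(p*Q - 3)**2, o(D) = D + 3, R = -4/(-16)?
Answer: -15879/4 ≈ -3969.8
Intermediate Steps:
R = 1/4 (R = -4*(-1/16) = 1/4 ≈ 0.25000)
o(D) = 3 + D
O(p, Q) = -2 + Q**2*p**2 (O(p, Q) = -2 + (3 + (p*Q - 3))**2 = -2 + (3 + (Q*p - 3))**2 = -2 + (3 + (-3 + Q*p))**2 = -2 + (Q*p)**2 = -2 + Q**2*p**2)
B = 9/4 (B = 1/4 - 1*(-2) = 1/4 + 2 = 9/4 ≈ 2.2500)
u(J) = 9/4
-3972 + u(O(4, 8)) = -3972 + 9/4 = -15879/4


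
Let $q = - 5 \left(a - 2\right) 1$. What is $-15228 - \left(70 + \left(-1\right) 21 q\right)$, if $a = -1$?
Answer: $-14983$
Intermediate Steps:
$q = 15$ ($q = - 5 \left(-1 - 2\right) 1 = \left(-5\right) \left(-3\right) 1 = 15 \cdot 1 = 15$)
$-15228 - \left(70 + \left(-1\right) 21 q\right) = -15228 - \left(70 + \left(-1\right) 21 \cdot 15\right) = -15228 - \left(70 - 315\right) = -15228 - -245 = -15228 + 245 = -14983$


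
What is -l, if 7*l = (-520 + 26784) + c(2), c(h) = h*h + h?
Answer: -26270/7 ≈ -3752.9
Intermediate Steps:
c(h) = h + h² (c(h) = h² + h = h + h²)
l = 26270/7 (l = ((-520 + 26784) + 2*(1 + 2))/7 = (26264 + 2*3)/7 = (26264 + 6)/7 = (⅐)*26270 = 26270/7 ≈ 3752.9)
-l = -1*26270/7 = -26270/7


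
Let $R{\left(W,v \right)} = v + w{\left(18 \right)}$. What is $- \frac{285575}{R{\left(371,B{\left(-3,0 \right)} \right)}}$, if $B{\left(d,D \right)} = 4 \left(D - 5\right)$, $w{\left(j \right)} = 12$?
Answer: $\frac{285575}{8} \approx 35697.0$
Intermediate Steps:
$B{\left(d,D \right)} = -20 + 4 D$ ($B{\left(d,D \right)} = 4 \left(-5 + D\right) = -20 + 4 D$)
$R{\left(W,v \right)} = 12 + v$ ($R{\left(W,v \right)} = v + 12 = 12 + v$)
$- \frac{285575}{R{\left(371,B{\left(-3,0 \right)} \right)}} = - \frac{285575}{12 + \left(-20 + 4 \cdot 0\right)} = - \frac{285575}{12 + \left(-20 + 0\right)} = - \frac{285575}{12 - 20} = - \frac{285575}{-8} = \left(-285575\right) \left(- \frac{1}{8}\right) = \frac{285575}{8}$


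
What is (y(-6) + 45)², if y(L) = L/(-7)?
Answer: 103041/49 ≈ 2102.9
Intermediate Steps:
y(L) = -L/7 (y(L) = L*(-⅐) = -L/7)
(y(-6) + 45)² = (-⅐*(-6) + 45)² = (6/7 + 45)² = (321/7)² = 103041/49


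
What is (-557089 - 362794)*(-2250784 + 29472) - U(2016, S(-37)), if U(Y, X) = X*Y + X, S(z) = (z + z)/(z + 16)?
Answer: 42910289927158/21 ≈ 2.0433e+12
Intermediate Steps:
S(z) = 2*z/(16 + z) (S(z) = (2*z)/(16 + z) = 2*z/(16 + z))
U(Y, X) = X + X*Y
(-557089 - 362794)*(-2250784 + 29472) - U(2016, S(-37)) = (-557089 - 362794)*(-2250784 + 29472) - 2*(-37)/(16 - 37)*(1 + 2016) = -919883*(-2221312) - 2*(-37)/(-21)*2017 = 2043347146496 - 2*(-37)*(-1/21)*2017 = 2043347146496 - 74*2017/21 = 2043347146496 - 1*149258/21 = 2043347146496 - 149258/21 = 42910289927158/21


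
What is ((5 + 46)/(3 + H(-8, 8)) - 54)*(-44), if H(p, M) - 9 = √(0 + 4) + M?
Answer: 2274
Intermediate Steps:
H(p, M) = 11 + M (H(p, M) = 9 + (√(0 + 4) + M) = 9 + (√4 + M) = 9 + (2 + M) = 11 + M)
((5 + 46)/(3 + H(-8, 8)) - 54)*(-44) = ((5 + 46)/(3 + (11 + 8)) - 54)*(-44) = (51/(3 + 19) - 54)*(-44) = (51/22 - 54)*(-44) = -1137/22*(-44) = 2274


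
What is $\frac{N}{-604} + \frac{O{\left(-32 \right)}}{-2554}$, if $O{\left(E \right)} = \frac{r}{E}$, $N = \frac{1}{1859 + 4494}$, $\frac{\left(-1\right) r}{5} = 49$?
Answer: $- \frac{235049667}{78401915584} \approx -0.002998$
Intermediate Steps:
$r = -245$ ($r = \left(-5\right) 49 = -245$)
$N = \frac{1}{6353} \approx 0.00015741$
$O{\left(E \right)} = - \frac{245}{E}$
$\frac{N}{-604} + \frac{O{\left(-32 \right)}}{-2554} = \frac{1}{6353 \left(-604\right)} + \frac{\left(-245\right) \frac{1}{-32}}{-2554} = \frac{1}{6353} \left(- \frac{1}{604}\right) + \left(-245\right) \left(- \frac{1}{32}\right) \left(- \frac{1}{2554}\right) = - \frac{1}{3837212} + \frac{245}{32} \left(- \frac{1}{2554}\right) = - \frac{1}{3837212} - \frac{245}{81728} = - \frac{235049667}{78401915584}$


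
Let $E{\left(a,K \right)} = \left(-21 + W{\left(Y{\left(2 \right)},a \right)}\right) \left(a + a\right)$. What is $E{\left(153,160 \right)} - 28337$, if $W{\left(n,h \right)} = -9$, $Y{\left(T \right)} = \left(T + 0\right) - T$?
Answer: $-37517$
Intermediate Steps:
$Y{\left(T \right)} = 0$ ($Y{\left(T \right)} = T - T = 0$)
$E{\left(a,K \right)} = - 60 a$ ($E{\left(a,K \right)} = \left(-21 - 9\right) \left(a + a\right) = - 30 \cdot 2 a = - 60 a$)
$E{\left(153,160 \right)} - 28337 = \left(-60\right) 153 - 28337 = -9180 - 28337 = -37517$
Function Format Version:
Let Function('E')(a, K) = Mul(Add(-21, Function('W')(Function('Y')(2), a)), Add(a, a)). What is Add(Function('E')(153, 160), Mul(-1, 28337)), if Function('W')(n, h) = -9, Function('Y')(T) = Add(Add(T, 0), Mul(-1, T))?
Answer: -37517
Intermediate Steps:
Function('Y')(T) = 0 (Function('Y')(T) = Add(T, Mul(-1, T)) = 0)
Function('E')(a, K) = Mul(-60, a) (Function('E')(a, K) = Mul(Add(-21, -9), Add(a, a)) = Mul(-30, Mul(2, a)) = Mul(-60, a))
Add(Function('E')(153, 160), Mul(-1, 28337)) = Add(Mul(-60, 153), Mul(-1, 28337)) = Add(-9180, -28337) = -37517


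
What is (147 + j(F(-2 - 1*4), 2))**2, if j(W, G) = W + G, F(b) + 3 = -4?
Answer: 20164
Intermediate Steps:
F(b) = -7 (F(b) = -3 - 4 = -7)
j(W, G) = G + W
(147 + j(F(-2 - 1*4), 2))**2 = (147 + (2 - 7))**2 = (147 - 5)**2 = 142**2 = 20164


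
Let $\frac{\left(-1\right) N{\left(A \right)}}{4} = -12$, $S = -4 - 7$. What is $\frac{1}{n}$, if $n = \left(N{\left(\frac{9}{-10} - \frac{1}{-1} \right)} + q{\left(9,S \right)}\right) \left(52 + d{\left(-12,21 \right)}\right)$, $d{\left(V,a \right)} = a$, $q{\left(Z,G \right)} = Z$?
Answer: $\frac{1}{4161} \approx 0.00024033$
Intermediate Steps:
$S = -11$
$N{\left(A \right)} = 48$ ($N{\left(A \right)} = \left(-4\right) \left(-12\right) = 48$)
$n = 4161$ ($n = \left(48 + 9\right) \left(52 + 21\right) = 57 \cdot 73 = 4161$)
$\frac{1}{n} = \frac{1}{4161}$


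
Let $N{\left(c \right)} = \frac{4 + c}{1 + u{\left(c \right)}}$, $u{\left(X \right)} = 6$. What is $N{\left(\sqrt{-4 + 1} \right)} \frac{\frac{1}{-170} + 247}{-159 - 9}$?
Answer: $- \frac{41989}{49980} - \frac{41989 i \sqrt{3}}{199920} \approx -0.84012 - 0.36378 i$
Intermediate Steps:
$N{\left(c \right)} = \frac{4}{7} + \frac{c}{7}$ ($N{\left(c \right)} = \frac{4 + c}{1 + 6} = \frac{4 + c}{7} = \left(4 + c\right) \frac{1}{7} = \frac{4}{7} + \frac{c}{7}$)
$N{\left(\sqrt{-4 + 1} \right)} \frac{\frac{1}{-170} + 247}{-159 - 9} = \left(\frac{4}{7} + \frac{\sqrt{-4 + 1}}{7}\right) \frac{\frac{1}{-170} + 247}{-159 - 9} = \left(\frac{4}{7} + \frac{\sqrt{-3}}{7}\right) \frac{- \frac{1}{170} + 247}{-168} = \left(\frac{4}{7} + \frac{i \sqrt{3}}{7}\right) \frac{41989}{170} \left(- \frac{1}{168}\right) = \left(\frac{4}{7} + \frac{i \sqrt{3}}{7}\right) \left(- \frac{41989}{28560}\right) = - \frac{41989}{49980} - \frac{41989 i \sqrt{3}}{199920}$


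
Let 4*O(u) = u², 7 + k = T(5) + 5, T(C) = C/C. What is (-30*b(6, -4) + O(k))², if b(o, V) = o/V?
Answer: 32761/16 ≈ 2047.6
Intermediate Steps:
T(C) = 1
k = -1 (k = -7 + (1 + 5) = -7 + 6 = -1)
O(u) = u²/4
(-30*b(6, -4) + O(k))² = (-180/(-4) + (¼)*(-1)²)² = (-180*(-1)/4 + (¼)*1)² = (-30*(-3/2) + ¼)² = (45 + ¼)² = (181/4)² = 32761/16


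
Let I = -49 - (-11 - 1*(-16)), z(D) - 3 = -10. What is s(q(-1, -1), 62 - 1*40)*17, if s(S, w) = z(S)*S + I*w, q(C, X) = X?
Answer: -20077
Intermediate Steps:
z(D) = -7 (z(D) = 3 - 10 = -7)
I = -54 (I = -49 - (-11 + 16) = -49 - 1*5 = -49 - 5 = -54)
s(S, w) = -54*w - 7*S (s(S, w) = -7*S - 54*w = -54*w - 7*S)
s(q(-1, -1), 62 - 1*40)*17 = (-54*(62 - 1*40) - 7*(-1))*17 = (-54*(62 - 40) + 7)*17 = (-54*22 + 7)*17 = (-1188 + 7)*17 = -1181*17 = -20077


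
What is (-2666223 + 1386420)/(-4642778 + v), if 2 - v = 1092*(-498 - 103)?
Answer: 426601/1328828 ≈ 0.32104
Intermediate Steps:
v = 656294 (v = 2 - 1092*(-498 - 103) = 2 - 1092*(-601) = 2 - 1*(-656292) = 2 + 656292 = 656294)
(-2666223 + 1386420)/(-4642778 + v) = (-2666223 + 1386420)/(-4642778 + 656294) = -1279803/(-3986484) = -1279803*(-1/3986484) = 426601/1328828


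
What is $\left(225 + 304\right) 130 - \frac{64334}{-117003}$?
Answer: $\frac{8046360644}{117003} \approx 68771.0$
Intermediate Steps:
$\left(225 + 304\right) 130 - \frac{64334}{-117003} = 529 \cdot 130 - 64334 \left(- \frac{1}{117003}\right) = 68770 - - \frac{64334}{117003} = 68770 + \frac{64334}{117003} = \frac{8046360644}{117003}$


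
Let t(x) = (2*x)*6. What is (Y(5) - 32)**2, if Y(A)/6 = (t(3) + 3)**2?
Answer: 82700836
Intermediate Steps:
t(x) = 12*x
Y(A) = 9126 (Y(A) = 6*(12*3 + 3)**2 = 6*(36 + 3)**2 = 6*39**2 = 6*1521 = 9126)
(Y(5) - 32)**2 = (9126 - 32)**2 = 9094**2 = 82700836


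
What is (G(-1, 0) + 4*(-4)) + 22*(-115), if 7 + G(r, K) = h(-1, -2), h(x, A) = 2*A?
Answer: -2557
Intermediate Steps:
G(r, K) = -11 (G(r, K) = -7 + 2*(-2) = -7 - 4 = -11)
(G(-1, 0) + 4*(-4)) + 22*(-115) = (-11 + 4*(-4)) + 22*(-115) = (-11 - 16) - 2530 = -27 - 2530 = -2557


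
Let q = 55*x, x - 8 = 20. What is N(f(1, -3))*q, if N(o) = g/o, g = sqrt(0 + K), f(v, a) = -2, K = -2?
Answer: -770*I*sqrt(2) ≈ -1088.9*I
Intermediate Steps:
x = 28 (x = 8 + 20 = 28)
g = I*sqrt(2) (g = sqrt(0 - 2) = sqrt(-2) = I*sqrt(2) ≈ 1.4142*I)
N(o) = I*sqrt(2)/o (N(o) = (I*sqrt(2))/o = I*sqrt(2)/o)
q = 1540 (q = 55*28 = 1540)
N(f(1, -3))*q = (I*sqrt(2)/(-2))*1540 = (I*sqrt(2)*(-1/2))*1540 = -I*sqrt(2)/2*1540 = -770*I*sqrt(2)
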